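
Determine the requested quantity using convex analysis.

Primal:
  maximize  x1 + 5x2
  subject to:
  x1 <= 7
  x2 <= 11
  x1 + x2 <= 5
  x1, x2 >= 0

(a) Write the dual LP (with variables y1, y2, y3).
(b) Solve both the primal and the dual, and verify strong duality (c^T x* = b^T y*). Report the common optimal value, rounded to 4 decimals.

The standard primal-dual pair for 'max c^T x s.t. A x <= b, x >= 0' is:
  Dual:  min b^T y  s.t.  A^T y >= c,  y >= 0.

So the dual LP is:
  minimize  7y1 + 11y2 + 5y3
  subject to:
    y1 + y3 >= 1
    y2 + y3 >= 5
    y1, y2, y3 >= 0

Solving the primal: x* = (0, 5).
  primal value c^T x* = 25.
Solving the dual: y* = (0, 0, 5).
  dual value b^T y* = 25.
Strong duality: c^T x* = b^T y*. Confirmed.

25


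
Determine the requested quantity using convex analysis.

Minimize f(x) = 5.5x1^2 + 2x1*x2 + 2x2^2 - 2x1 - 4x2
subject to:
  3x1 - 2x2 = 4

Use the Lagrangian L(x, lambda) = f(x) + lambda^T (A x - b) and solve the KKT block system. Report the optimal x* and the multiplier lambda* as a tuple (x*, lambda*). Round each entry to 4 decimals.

Form the Lagrangian:
  L(x, lambda) = (1/2) x^T Q x + c^T x + lambda^T (A x - b)
Stationarity (grad_x L = 0): Q x + c + A^T lambda = 0.
Primal feasibility: A x = b.

This gives the KKT block system:
  [ Q   A^T ] [ x     ]   [-c ]
  [ A    0  ] [ lambda ] = [ b ]

Solving the linear system:
  x*      = (0.9231, -0.6154)
  lambda* = (-2.3077)
  f(x*)   = 4.9231

x* = (0.9231, -0.6154), lambda* = (-2.3077)


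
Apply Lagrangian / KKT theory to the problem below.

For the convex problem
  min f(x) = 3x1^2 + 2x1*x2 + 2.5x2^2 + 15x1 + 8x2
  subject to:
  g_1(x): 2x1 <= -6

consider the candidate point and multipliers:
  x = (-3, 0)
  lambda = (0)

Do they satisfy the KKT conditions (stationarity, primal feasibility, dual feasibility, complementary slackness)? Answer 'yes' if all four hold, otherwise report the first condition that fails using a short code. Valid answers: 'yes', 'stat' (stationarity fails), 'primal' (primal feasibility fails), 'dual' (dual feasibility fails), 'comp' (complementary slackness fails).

Gradient of f: grad f(x) = Q x + c = (-3, 2)
Constraint values g_i(x) = a_i^T x - b_i:
  g_1((-3, 0)) = 0
Stationarity residual: grad f(x) + sum_i lambda_i a_i = (-3, 2)
  -> stationarity FAILS
Primal feasibility (all g_i <= 0): OK
Dual feasibility (all lambda_i >= 0): OK
Complementary slackness (lambda_i * g_i(x) = 0 for all i): OK

Verdict: the first failing condition is stationarity -> stat.

stat


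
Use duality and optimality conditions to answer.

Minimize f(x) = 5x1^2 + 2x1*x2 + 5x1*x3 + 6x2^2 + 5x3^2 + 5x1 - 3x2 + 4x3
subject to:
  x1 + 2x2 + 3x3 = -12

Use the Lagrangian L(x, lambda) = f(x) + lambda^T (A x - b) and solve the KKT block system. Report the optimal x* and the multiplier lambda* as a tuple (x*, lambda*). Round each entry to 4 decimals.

Form the Lagrangian:
  L(x, lambda) = (1/2) x^T Q x + c^T x + lambda^T (A x - b)
Stationarity (grad_x L = 0): Q x + c + A^T lambda = 0.
Primal feasibility: A x = b.

This gives the KKT block system:
  [ Q   A^T ] [ x     ]   [-c ]
  [ A    0  ] [ lambda ] = [ b ]

Solving the linear system:
  x*      = (0.535, -1.3059, -3.3077)
  lambda* = (8.8007)
  f(x*)   = 49.4851

x* = (0.535, -1.3059, -3.3077), lambda* = (8.8007)


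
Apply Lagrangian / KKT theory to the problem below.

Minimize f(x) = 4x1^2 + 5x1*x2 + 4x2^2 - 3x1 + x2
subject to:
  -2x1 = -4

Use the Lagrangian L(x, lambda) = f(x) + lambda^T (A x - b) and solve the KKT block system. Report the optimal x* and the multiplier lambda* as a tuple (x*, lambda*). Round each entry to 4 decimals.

Form the Lagrangian:
  L(x, lambda) = (1/2) x^T Q x + c^T x + lambda^T (A x - b)
Stationarity (grad_x L = 0): Q x + c + A^T lambda = 0.
Primal feasibility: A x = b.

This gives the KKT block system:
  [ Q   A^T ] [ x     ]   [-c ]
  [ A    0  ] [ lambda ] = [ b ]

Solving the linear system:
  x*      = (2, -1.375)
  lambda* = (3.0625)
  f(x*)   = 2.4375

x* = (2, -1.375), lambda* = (3.0625)


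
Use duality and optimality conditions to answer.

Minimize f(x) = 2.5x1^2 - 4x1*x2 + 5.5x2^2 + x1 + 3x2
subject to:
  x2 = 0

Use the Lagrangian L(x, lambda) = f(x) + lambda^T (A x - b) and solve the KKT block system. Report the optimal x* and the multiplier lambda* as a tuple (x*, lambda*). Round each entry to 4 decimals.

Form the Lagrangian:
  L(x, lambda) = (1/2) x^T Q x + c^T x + lambda^T (A x - b)
Stationarity (grad_x L = 0): Q x + c + A^T lambda = 0.
Primal feasibility: A x = b.

This gives the KKT block system:
  [ Q   A^T ] [ x     ]   [-c ]
  [ A    0  ] [ lambda ] = [ b ]

Solving the linear system:
  x*      = (-0.2, 0)
  lambda* = (-3.8)
  f(x*)   = -0.1

x* = (-0.2, 0), lambda* = (-3.8)


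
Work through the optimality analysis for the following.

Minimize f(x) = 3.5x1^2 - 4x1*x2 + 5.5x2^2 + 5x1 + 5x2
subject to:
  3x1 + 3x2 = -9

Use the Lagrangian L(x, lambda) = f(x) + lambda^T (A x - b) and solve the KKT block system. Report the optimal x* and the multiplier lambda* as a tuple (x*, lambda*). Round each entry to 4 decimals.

Form the Lagrangian:
  L(x, lambda) = (1/2) x^T Q x + c^T x + lambda^T (A x - b)
Stationarity (grad_x L = 0): Q x + c + A^T lambda = 0.
Primal feasibility: A x = b.

This gives the KKT block system:
  [ Q   A^T ] [ x     ]   [-c ]
  [ A    0  ] [ lambda ] = [ b ]

Solving the linear system:
  x*      = (-1.7308, -1.2692)
  lambda* = (0.6795)
  f(x*)   = -4.4423

x* = (-1.7308, -1.2692), lambda* = (0.6795)


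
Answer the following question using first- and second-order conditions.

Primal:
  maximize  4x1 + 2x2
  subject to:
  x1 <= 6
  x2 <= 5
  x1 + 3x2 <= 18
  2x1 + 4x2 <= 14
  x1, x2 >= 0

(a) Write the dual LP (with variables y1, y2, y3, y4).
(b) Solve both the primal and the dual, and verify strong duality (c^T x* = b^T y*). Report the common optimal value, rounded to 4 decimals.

The standard primal-dual pair for 'max c^T x s.t. A x <= b, x >= 0' is:
  Dual:  min b^T y  s.t.  A^T y >= c,  y >= 0.

So the dual LP is:
  minimize  6y1 + 5y2 + 18y3 + 14y4
  subject to:
    y1 + y3 + 2y4 >= 4
    y2 + 3y3 + 4y4 >= 2
    y1, y2, y3, y4 >= 0

Solving the primal: x* = (6, 0.5).
  primal value c^T x* = 25.
Solving the dual: y* = (3, 0, 0, 0.5).
  dual value b^T y* = 25.
Strong duality: c^T x* = b^T y*. Confirmed.

25


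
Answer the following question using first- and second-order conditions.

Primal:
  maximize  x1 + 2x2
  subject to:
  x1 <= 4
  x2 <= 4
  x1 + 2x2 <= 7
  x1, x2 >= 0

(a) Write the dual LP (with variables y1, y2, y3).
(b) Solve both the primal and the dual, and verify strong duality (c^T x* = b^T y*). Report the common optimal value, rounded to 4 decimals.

The standard primal-dual pair for 'max c^T x s.t. A x <= b, x >= 0' is:
  Dual:  min b^T y  s.t.  A^T y >= c,  y >= 0.

So the dual LP is:
  minimize  4y1 + 4y2 + 7y3
  subject to:
    y1 + y3 >= 1
    y2 + 2y3 >= 2
    y1, y2, y3 >= 0

Solving the primal: x* = (0, 3.5).
  primal value c^T x* = 7.
Solving the dual: y* = (0, 0, 1).
  dual value b^T y* = 7.
Strong duality: c^T x* = b^T y*. Confirmed.

7


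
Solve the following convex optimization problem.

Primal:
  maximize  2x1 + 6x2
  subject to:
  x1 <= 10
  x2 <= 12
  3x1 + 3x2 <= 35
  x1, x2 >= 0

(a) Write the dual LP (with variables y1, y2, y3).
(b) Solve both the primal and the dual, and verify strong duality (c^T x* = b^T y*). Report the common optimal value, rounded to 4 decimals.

The standard primal-dual pair for 'max c^T x s.t. A x <= b, x >= 0' is:
  Dual:  min b^T y  s.t.  A^T y >= c,  y >= 0.

So the dual LP is:
  minimize  10y1 + 12y2 + 35y3
  subject to:
    y1 + 3y3 >= 2
    y2 + 3y3 >= 6
    y1, y2, y3 >= 0

Solving the primal: x* = (0, 11.6667).
  primal value c^T x* = 70.
Solving the dual: y* = (0, 0, 2).
  dual value b^T y* = 70.
Strong duality: c^T x* = b^T y*. Confirmed.

70


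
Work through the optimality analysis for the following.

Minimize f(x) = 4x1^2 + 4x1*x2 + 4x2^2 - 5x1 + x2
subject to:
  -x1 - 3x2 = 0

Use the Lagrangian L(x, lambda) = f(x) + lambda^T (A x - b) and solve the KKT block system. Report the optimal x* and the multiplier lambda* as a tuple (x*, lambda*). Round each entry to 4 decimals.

Form the Lagrangian:
  L(x, lambda) = (1/2) x^T Q x + c^T x + lambda^T (A x - b)
Stationarity (grad_x L = 0): Q x + c + A^T lambda = 0.
Primal feasibility: A x = b.

This gives the KKT block system:
  [ Q   A^T ] [ x     ]   [-c ]
  [ A    0  ] [ lambda ] = [ b ]

Solving the linear system:
  x*      = (0.8571, -0.2857)
  lambda* = (0.7143)
  f(x*)   = -2.2857

x* = (0.8571, -0.2857), lambda* = (0.7143)


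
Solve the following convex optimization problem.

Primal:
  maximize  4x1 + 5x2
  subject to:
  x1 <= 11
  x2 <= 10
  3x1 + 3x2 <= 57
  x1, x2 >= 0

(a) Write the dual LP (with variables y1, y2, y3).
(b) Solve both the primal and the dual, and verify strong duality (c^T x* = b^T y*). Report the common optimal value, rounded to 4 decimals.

The standard primal-dual pair for 'max c^T x s.t. A x <= b, x >= 0' is:
  Dual:  min b^T y  s.t.  A^T y >= c,  y >= 0.

So the dual LP is:
  minimize  11y1 + 10y2 + 57y3
  subject to:
    y1 + 3y3 >= 4
    y2 + 3y3 >= 5
    y1, y2, y3 >= 0

Solving the primal: x* = (9, 10).
  primal value c^T x* = 86.
Solving the dual: y* = (0, 1, 1.3333).
  dual value b^T y* = 86.
Strong duality: c^T x* = b^T y*. Confirmed.

86


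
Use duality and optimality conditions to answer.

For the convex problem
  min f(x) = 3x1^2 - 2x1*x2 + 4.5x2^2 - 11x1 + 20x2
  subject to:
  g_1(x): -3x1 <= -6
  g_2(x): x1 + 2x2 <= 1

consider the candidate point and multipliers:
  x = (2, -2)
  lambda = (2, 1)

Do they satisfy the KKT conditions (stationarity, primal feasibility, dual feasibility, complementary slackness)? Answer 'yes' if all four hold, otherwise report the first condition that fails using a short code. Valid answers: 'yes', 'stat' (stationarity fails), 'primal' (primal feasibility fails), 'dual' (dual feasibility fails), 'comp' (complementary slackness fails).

Gradient of f: grad f(x) = Q x + c = (5, -2)
Constraint values g_i(x) = a_i^T x - b_i:
  g_1((2, -2)) = 0
  g_2((2, -2)) = -3
Stationarity residual: grad f(x) + sum_i lambda_i a_i = (0, 0)
  -> stationarity OK
Primal feasibility (all g_i <= 0): OK
Dual feasibility (all lambda_i >= 0): OK
Complementary slackness (lambda_i * g_i(x) = 0 for all i): FAILS

Verdict: the first failing condition is complementary_slackness -> comp.

comp


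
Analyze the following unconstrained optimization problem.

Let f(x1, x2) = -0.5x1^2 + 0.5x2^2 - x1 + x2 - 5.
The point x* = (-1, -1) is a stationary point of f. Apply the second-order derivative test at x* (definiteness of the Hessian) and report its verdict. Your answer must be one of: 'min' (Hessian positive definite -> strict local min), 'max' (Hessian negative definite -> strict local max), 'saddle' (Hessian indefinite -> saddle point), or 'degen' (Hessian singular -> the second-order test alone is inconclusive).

Compute the Hessian H = grad^2 f:
  H = [[-1, 0], [0, 1]]
Verify stationarity: grad f(x*) = H x* + g = (0, 0).
Eigenvalues of H: -1, 1.
Eigenvalues have mixed signs, so H is indefinite -> x* is a saddle point.

saddle


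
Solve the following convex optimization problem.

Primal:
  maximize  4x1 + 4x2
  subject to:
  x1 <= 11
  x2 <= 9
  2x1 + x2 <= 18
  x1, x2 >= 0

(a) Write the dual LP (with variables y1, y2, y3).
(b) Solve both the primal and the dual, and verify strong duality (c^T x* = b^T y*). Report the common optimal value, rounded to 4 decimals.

The standard primal-dual pair for 'max c^T x s.t. A x <= b, x >= 0' is:
  Dual:  min b^T y  s.t.  A^T y >= c,  y >= 0.

So the dual LP is:
  minimize  11y1 + 9y2 + 18y3
  subject to:
    y1 + 2y3 >= 4
    y2 + y3 >= 4
    y1, y2, y3 >= 0

Solving the primal: x* = (4.5, 9).
  primal value c^T x* = 54.
Solving the dual: y* = (0, 2, 2).
  dual value b^T y* = 54.
Strong duality: c^T x* = b^T y*. Confirmed.

54


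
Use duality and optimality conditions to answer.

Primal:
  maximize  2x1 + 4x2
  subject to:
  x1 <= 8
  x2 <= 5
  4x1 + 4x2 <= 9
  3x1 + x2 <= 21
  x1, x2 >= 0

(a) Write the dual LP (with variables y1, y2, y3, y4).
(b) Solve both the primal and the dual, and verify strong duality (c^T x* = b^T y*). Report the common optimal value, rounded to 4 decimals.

The standard primal-dual pair for 'max c^T x s.t. A x <= b, x >= 0' is:
  Dual:  min b^T y  s.t.  A^T y >= c,  y >= 0.

So the dual LP is:
  minimize  8y1 + 5y2 + 9y3 + 21y4
  subject to:
    y1 + 4y3 + 3y4 >= 2
    y2 + 4y3 + y4 >= 4
    y1, y2, y3, y4 >= 0

Solving the primal: x* = (0, 2.25).
  primal value c^T x* = 9.
Solving the dual: y* = (0, 0, 1, 0).
  dual value b^T y* = 9.
Strong duality: c^T x* = b^T y*. Confirmed.

9


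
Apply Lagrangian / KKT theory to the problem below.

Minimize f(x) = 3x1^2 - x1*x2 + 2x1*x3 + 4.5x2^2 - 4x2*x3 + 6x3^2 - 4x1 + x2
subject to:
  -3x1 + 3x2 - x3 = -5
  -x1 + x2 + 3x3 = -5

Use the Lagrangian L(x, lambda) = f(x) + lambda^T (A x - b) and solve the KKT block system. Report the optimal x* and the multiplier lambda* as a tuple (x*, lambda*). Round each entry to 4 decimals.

Form the Lagrangian:
  L(x, lambda) = (1/2) x^T Q x + c^T x + lambda^T (A x - b)
Stationarity (grad_x L = 0): Q x + c + A^T lambda = 0.
Primal feasibility: A x = b.

This gives the KKT block system:
  [ Q   A^T ] [ x     ]   [-c ]
  [ A    0  ] [ lambda ] = [ b ]

Solving the linear system:
  x*      = (1.3077, -0.6923, -1)
  lambda* = (0.1, 2.2385)
  f(x*)   = 2.8846

x* = (1.3077, -0.6923, -1), lambda* = (0.1, 2.2385)


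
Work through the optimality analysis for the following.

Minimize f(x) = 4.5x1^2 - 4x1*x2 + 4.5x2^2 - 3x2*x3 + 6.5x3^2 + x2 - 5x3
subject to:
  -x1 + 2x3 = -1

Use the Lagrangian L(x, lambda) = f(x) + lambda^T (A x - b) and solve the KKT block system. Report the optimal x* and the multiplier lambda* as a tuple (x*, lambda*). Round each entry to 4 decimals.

Form the Lagrangian:
  L(x, lambda) = (1/2) x^T Q x + c^T x + lambda^T (A x - b)
Stationarity (grad_x L = 0): Q x + c + A^T lambda = 0.
Primal feasibility: A x = b.

This gives the KKT block system:
  [ Q   A^T ] [ x     ]   [-c ]
  [ A    0  ] [ lambda ] = [ b ]

Solving the linear system:
  x*      = (0.475, 0.0125, -0.2625)
  lambda* = (4.225)
  f(x*)   = 2.775

x* = (0.475, 0.0125, -0.2625), lambda* = (4.225)


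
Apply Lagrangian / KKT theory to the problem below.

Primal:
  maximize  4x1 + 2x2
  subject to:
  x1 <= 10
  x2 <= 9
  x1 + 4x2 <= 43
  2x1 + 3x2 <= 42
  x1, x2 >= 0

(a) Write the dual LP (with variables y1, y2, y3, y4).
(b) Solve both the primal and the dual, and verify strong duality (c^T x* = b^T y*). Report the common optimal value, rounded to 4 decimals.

The standard primal-dual pair for 'max c^T x s.t. A x <= b, x >= 0' is:
  Dual:  min b^T y  s.t.  A^T y >= c,  y >= 0.

So the dual LP is:
  minimize  10y1 + 9y2 + 43y3 + 42y4
  subject to:
    y1 + y3 + 2y4 >= 4
    y2 + 4y3 + 3y4 >= 2
    y1, y2, y3, y4 >= 0

Solving the primal: x* = (10, 7.3333).
  primal value c^T x* = 54.6667.
Solving the dual: y* = (2.6667, 0, 0, 0.6667).
  dual value b^T y* = 54.6667.
Strong duality: c^T x* = b^T y*. Confirmed.

54.6667


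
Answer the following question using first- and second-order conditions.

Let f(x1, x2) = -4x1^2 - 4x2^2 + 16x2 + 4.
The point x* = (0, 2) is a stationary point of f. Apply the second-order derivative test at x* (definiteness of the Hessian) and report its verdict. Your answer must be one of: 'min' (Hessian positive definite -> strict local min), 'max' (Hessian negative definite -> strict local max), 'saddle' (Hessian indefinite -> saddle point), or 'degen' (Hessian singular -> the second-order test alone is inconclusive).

Compute the Hessian H = grad^2 f:
  H = [[-8, 0], [0, -8]]
Verify stationarity: grad f(x*) = H x* + g = (0, 0).
Eigenvalues of H: -8, -8.
Both eigenvalues < 0, so H is negative definite -> x* is a strict local max.

max


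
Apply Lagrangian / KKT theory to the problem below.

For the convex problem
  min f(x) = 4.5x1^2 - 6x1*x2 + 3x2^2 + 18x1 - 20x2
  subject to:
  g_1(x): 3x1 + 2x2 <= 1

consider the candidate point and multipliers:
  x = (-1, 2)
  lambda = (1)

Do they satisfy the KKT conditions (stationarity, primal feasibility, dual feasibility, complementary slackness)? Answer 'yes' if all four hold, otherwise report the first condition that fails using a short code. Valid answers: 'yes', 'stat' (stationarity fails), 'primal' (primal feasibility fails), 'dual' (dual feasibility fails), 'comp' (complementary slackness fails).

Gradient of f: grad f(x) = Q x + c = (-3, -2)
Constraint values g_i(x) = a_i^T x - b_i:
  g_1((-1, 2)) = 0
Stationarity residual: grad f(x) + sum_i lambda_i a_i = (0, 0)
  -> stationarity OK
Primal feasibility (all g_i <= 0): OK
Dual feasibility (all lambda_i >= 0): OK
Complementary slackness (lambda_i * g_i(x) = 0 for all i): OK

Verdict: yes, KKT holds.

yes


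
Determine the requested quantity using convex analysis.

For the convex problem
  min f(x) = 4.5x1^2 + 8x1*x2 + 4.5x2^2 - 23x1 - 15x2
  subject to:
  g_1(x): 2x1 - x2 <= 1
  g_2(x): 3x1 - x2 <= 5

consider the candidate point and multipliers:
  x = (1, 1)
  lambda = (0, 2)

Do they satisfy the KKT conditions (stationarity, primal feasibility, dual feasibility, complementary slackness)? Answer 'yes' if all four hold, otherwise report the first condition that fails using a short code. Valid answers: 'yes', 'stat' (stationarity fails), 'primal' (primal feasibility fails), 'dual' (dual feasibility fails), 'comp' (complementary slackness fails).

Gradient of f: grad f(x) = Q x + c = (-6, 2)
Constraint values g_i(x) = a_i^T x - b_i:
  g_1((1, 1)) = 0
  g_2((1, 1)) = -3
Stationarity residual: grad f(x) + sum_i lambda_i a_i = (0, 0)
  -> stationarity OK
Primal feasibility (all g_i <= 0): OK
Dual feasibility (all lambda_i >= 0): OK
Complementary slackness (lambda_i * g_i(x) = 0 for all i): FAILS

Verdict: the first failing condition is complementary_slackness -> comp.

comp


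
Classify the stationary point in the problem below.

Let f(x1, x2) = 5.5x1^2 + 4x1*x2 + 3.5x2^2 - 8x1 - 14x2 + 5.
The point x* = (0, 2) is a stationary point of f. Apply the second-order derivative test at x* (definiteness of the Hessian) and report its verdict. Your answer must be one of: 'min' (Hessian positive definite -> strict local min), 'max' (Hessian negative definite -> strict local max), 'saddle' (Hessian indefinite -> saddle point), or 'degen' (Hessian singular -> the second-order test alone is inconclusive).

Compute the Hessian H = grad^2 f:
  H = [[11, 4], [4, 7]]
Verify stationarity: grad f(x*) = H x* + g = (0, 0).
Eigenvalues of H: 4.5279, 13.4721.
Both eigenvalues > 0, so H is positive definite -> x* is a strict local min.

min


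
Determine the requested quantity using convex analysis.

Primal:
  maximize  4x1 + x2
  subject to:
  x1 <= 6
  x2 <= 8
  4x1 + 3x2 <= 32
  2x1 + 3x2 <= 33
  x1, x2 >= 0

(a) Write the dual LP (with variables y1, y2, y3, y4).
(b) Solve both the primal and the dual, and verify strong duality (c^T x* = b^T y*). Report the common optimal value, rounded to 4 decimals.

The standard primal-dual pair for 'max c^T x s.t. A x <= b, x >= 0' is:
  Dual:  min b^T y  s.t.  A^T y >= c,  y >= 0.

So the dual LP is:
  minimize  6y1 + 8y2 + 32y3 + 33y4
  subject to:
    y1 + 4y3 + 2y4 >= 4
    y2 + 3y3 + 3y4 >= 1
    y1, y2, y3, y4 >= 0

Solving the primal: x* = (6, 2.6667).
  primal value c^T x* = 26.6667.
Solving the dual: y* = (2.6667, 0, 0.3333, 0).
  dual value b^T y* = 26.6667.
Strong duality: c^T x* = b^T y*. Confirmed.

26.6667


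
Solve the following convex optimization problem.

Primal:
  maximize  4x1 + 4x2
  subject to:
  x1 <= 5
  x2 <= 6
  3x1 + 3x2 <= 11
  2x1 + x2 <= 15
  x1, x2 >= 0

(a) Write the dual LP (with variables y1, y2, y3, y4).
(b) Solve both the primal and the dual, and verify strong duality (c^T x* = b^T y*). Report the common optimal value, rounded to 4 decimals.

The standard primal-dual pair for 'max c^T x s.t. A x <= b, x >= 0' is:
  Dual:  min b^T y  s.t.  A^T y >= c,  y >= 0.

So the dual LP is:
  minimize  5y1 + 6y2 + 11y3 + 15y4
  subject to:
    y1 + 3y3 + 2y4 >= 4
    y2 + 3y3 + y4 >= 4
    y1, y2, y3, y4 >= 0

Solving the primal: x* = (3.6667, 0).
  primal value c^T x* = 14.6667.
Solving the dual: y* = (0, 0, 1.3333, 0).
  dual value b^T y* = 14.6667.
Strong duality: c^T x* = b^T y*. Confirmed.

14.6667


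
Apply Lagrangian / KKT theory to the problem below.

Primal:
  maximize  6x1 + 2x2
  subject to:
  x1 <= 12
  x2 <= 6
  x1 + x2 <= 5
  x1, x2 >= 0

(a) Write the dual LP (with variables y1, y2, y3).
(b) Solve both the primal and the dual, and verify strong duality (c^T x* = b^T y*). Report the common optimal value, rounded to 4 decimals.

The standard primal-dual pair for 'max c^T x s.t. A x <= b, x >= 0' is:
  Dual:  min b^T y  s.t.  A^T y >= c,  y >= 0.

So the dual LP is:
  minimize  12y1 + 6y2 + 5y3
  subject to:
    y1 + y3 >= 6
    y2 + y3 >= 2
    y1, y2, y3 >= 0

Solving the primal: x* = (5, 0).
  primal value c^T x* = 30.
Solving the dual: y* = (0, 0, 6).
  dual value b^T y* = 30.
Strong duality: c^T x* = b^T y*. Confirmed.

30


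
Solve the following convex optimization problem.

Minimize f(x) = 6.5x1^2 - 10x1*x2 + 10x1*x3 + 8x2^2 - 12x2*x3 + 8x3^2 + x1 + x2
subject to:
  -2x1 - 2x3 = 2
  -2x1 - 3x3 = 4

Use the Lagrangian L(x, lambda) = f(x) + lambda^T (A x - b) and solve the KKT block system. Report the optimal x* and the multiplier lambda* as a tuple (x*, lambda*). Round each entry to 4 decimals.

Form the Lagrangian:
  L(x, lambda) = (1/2) x^T Q x + c^T x + lambda^T (A x - b)
Stationarity (grad_x L = 0): Q x + c + A^T lambda = 0.
Primal feasibility: A x = b.

This gives the KKT block system:
  [ Q   A^T ] [ x     ]   [-c ]
  [ A    0  ] [ lambda ] = [ b ]

Solving the linear system:
  x*      = (1, -0.9375, -2)
  lambda* = (15.8125, -14.125)
  f(x*)   = 12.4688

x* = (1, -0.9375, -2), lambda* = (15.8125, -14.125)


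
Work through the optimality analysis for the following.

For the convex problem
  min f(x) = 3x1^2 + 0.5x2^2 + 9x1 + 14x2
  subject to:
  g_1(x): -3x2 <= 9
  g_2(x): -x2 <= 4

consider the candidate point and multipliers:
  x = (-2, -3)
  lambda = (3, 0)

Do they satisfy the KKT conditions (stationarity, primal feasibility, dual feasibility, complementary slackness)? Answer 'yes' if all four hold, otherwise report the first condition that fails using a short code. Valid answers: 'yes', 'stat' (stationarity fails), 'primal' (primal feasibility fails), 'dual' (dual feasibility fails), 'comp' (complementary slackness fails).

Gradient of f: grad f(x) = Q x + c = (-3, 11)
Constraint values g_i(x) = a_i^T x - b_i:
  g_1((-2, -3)) = 0
  g_2((-2, -3)) = -1
Stationarity residual: grad f(x) + sum_i lambda_i a_i = (-3, 2)
  -> stationarity FAILS
Primal feasibility (all g_i <= 0): OK
Dual feasibility (all lambda_i >= 0): OK
Complementary slackness (lambda_i * g_i(x) = 0 for all i): OK

Verdict: the first failing condition is stationarity -> stat.

stat


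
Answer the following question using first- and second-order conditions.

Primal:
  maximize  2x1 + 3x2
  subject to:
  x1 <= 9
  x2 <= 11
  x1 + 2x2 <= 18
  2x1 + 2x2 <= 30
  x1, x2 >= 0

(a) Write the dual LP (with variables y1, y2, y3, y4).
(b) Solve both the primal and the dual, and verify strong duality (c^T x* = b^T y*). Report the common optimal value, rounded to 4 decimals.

The standard primal-dual pair for 'max c^T x s.t. A x <= b, x >= 0' is:
  Dual:  min b^T y  s.t.  A^T y >= c,  y >= 0.

So the dual LP is:
  minimize  9y1 + 11y2 + 18y3 + 30y4
  subject to:
    y1 + y3 + 2y4 >= 2
    y2 + 2y3 + 2y4 >= 3
    y1, y2, y3, y4 >= 0

Solving the primal: x* = (9, 4.5).
  primal value c^T x* = 31.5.
Solving the dual: y* = (0.5, 0, 1.5, 0).
  dual value b^T y* = 31.5.
Strong duality: c^T x* = b^T y*. Confirmed.

31.5


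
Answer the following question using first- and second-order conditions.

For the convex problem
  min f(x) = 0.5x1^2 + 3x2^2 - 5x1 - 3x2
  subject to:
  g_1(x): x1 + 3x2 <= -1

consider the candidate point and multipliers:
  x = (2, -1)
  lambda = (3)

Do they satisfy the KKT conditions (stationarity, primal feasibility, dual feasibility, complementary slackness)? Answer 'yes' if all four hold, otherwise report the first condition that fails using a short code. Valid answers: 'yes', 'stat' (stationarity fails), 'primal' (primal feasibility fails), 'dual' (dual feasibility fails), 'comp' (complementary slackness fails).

Gradient of f: grad f(x) = Q x + c = (-3, -9)
Constraint values g_i(x) = a_i^T x - b_i:
  g_1((2, -1)) = 0
Stationarity residual: grad f(x) + sum_i lambda_i a_i = (0, 0)
  -> stationarity OK
Primal feasibility (all g_i <= 0): OK
Dual feasibility (all lambda_i >= 0): OK
Complementary slackness (lambda_i * g_i(x) = 0 for all i): OK

Verdict: yes, KKT holds.

yes


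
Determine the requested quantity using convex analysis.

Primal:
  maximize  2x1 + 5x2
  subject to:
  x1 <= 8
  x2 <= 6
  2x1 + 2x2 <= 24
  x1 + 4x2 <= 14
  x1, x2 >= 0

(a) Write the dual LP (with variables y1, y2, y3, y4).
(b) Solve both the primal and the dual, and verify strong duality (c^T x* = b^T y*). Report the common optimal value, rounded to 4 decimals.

The standard primal-dual pair for 'max c^T x s.t. A x <= b, x >= 0' is:
  Dual:  min b^T y  s.t.  A^T y >= c,  y >= 0.

So the dual LP is:
  minimize  8y1 + 6y2 + 24y3 + 14y4
  subject to:
    y1 + 2y3 + y4 >= 2
    y2 + 2y3 + 4y4 >= 5
    y1, y2, y3, y4 >= 0

Solving the primal: x* = (8, 1.5).
  primal value c^T x* = 23.5.
Solving the dual: y* = (0.75, 0, 0, 1.25).
  dual value b^T y* = 23.5.
Strong duality: c^T x* = b^T y*. Confirmed.

23.5


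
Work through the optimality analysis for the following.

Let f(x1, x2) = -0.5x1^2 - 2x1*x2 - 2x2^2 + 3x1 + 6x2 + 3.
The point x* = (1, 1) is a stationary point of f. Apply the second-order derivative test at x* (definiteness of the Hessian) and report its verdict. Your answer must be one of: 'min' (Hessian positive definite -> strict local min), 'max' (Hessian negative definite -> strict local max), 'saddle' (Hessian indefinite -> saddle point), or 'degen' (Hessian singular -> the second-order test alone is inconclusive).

Compute the Hessian H = grad^2 f:
  H = [[-1, -2], [-2, -4]]
Verify stationarity: grad f(x*) = H x* + g = (0, 0).
Eigenvalues of H: -5, 0.
H has a zero eigenvalue (singular; negative semidefinite but not definite), so H is neither positive definite, negative definite, nor indefinite. The second-order test alone is inconclusive -> degen.
(Indeed, f is constant along the null direction of H through x*, so x* is not a strict local extremum.)

degen


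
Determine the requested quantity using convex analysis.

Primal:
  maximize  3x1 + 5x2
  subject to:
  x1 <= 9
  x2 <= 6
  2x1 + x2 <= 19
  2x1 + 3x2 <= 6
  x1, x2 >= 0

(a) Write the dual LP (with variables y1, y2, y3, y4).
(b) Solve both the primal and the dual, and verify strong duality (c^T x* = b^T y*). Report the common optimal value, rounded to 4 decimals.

The standard primal-dual pair for 'max c^T x s.t. A x <= b, x >= 0' is:
  Dual:  min b^T y  s.t.  A^T y >= c,  y >= 0.

So the dual LP is:
  minimize  9y1 + 6y2 + 19y3 + 6y4
  subject to:
    y1 + 2y3 + 2y4 >= 3
    y2 + y3 + 3y4 >= 5
    y1, y2, y3, y4 >= 0

Solving the primal: x* = (0, 2).
  primal value c^T x* = 10.
Solving the dual: y* = (0, 0, 0, 1.6667).
  dual value b^T y* = 10.
Strong duality: c^T x* = b^T y*. Confirmed.

10


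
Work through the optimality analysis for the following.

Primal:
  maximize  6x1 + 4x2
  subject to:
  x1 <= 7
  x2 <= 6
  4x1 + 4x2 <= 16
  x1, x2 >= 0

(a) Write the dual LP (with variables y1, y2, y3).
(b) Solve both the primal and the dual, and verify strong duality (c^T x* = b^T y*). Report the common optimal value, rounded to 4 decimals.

The standard primal-dual pair for 'max c^T x s.t. A x <= b, x >= 0' is:
  Dual:  min b^T y  s.t.  A^T y >= c,  y >= 0.

So the dual LP is:
  minimize  7y1 + 6y2 + 16y3
  subject to:
    y1 + 4y3 >= 6
    y2 + 4y3 >= 4
    y1, y2, y3 >= 0

Solving the primal: x* = (4, 0).
  primal value c^T x* = 24.
Solving the dual: y* = (0, 0, 1.5).
  dual value b^T y* = 24.
Strong duality: c^T x* = b^T y*. Confirmed.

24


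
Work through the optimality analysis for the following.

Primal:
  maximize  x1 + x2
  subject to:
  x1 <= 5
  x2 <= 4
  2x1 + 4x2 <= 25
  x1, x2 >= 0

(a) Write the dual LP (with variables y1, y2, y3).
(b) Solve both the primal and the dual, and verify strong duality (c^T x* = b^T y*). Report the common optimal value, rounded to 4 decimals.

The standard primal-dual pair for 'max c^T x s.t. A x <= b, x >= 0' is:
  Dual:  min b^T y  s.t.  A^T y >= c,  y >= 0.

So the dual LP is:
  minimize  5y1 + 4y2 + 25y3
  subject to:
    y1 + 2y3 >= 1
    y2 + 4y3 >= 1
    y1, y2, y3 >= 0

Solving the primal: x* = (5, 3.75).
  primal value c^T x* = 8.75.
Solving the dual: y* = (0.5, 0, 0.25).
  dual value b^T y* = 8.75.
Strong duality: c^T x* = b^T y*. Confirmed.

8.75


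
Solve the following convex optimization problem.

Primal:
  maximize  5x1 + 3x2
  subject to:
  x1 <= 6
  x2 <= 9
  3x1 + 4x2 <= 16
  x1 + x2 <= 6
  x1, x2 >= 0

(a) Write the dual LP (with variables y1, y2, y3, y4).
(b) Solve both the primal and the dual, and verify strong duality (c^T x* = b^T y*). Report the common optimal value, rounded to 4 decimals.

The standard primal-dual pair for 'max c^T x s.t. A x <= b, x >= 0' is:
  Dual:  min b^T y  s.t.  A^T y >= c,  y >= 0.

So the dual LP is:
  minimize  6y1 + 9y2 + 16y3 + 6y4
  subject to:
    y1 + 3y3 + y4 >= 5
    y2 + 4y3 + y4 >= 3
    y1, y2, y3, y4 >= 0

Solving the primal: x* = (5.3333, 0).
  primal value c^T x* = 26.6667.
Solving the dual: y* = (0, 0, 1.6667, 0).
  dual value b^T y* = 26.6667.
Strong duality: c^T x* = b^T y*. Confirmed.

26.6667


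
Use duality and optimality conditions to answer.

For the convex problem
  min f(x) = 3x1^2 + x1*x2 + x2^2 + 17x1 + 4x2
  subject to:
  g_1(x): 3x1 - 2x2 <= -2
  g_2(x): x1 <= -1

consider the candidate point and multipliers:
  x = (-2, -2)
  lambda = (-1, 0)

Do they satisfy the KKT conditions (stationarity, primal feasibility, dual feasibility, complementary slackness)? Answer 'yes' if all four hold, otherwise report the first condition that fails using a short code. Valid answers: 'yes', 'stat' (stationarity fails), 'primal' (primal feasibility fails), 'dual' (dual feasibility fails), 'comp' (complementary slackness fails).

Gradient of f: grad f(x) = Q x + c = (3, -2)
Constraint values g_i(x) = a_i^T x - b_i:
  g_1((-2, -2)) = 0
  g_2((-2, -2)) = -1
Stationarity residual: grad f(x) + sum_i lambda_i a_i = (0, 0)
  -> stationarity OK
Primal feasibility (all g_i <= 0): OK
Dual feasibility (all lambda_i >= 0): FAILS
Complementary slackness (lambda_i * g_i(x) = 0 for all i): OK

Verdict: the first failing condition is dual_feasibility -> dual.

dual


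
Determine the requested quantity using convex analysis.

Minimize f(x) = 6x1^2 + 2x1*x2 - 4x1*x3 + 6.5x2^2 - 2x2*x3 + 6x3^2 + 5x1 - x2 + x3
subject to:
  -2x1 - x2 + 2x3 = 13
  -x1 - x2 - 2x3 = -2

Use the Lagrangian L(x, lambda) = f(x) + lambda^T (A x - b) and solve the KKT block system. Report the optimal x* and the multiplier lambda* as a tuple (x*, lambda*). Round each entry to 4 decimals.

Form the Lagrangian:
  L(x, lambda) = (1/2) x^T Q x + c^T x + lambda^T (A x - b)
Stationarity (grad_x L = 0): Q x + c + A^T lambda = 0.
Primal feasibility: A x = b.

This gives the KKT block system:
  [ Q   A^T ] [ x     ]   [-c ]
  [ A    0  ] [ lambda ] = [ b ]

Solving the linear system:
  x*      = (-3.1901, -0.7148, 2.9525)
  lambda* = (-23.9437, 1.3662)
  f(x*)   = 150.8583

x* = (-3.1901, -0.7148, 2.9525), lambda* = (-23.9437, 1.3662)


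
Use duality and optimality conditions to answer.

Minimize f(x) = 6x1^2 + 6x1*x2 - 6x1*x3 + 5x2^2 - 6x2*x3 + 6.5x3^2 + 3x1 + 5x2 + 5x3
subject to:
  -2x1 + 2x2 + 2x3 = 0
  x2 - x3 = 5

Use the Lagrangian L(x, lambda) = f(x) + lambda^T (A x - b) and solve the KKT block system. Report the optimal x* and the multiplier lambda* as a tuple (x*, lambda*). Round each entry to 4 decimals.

Form the Lagrangian:
  L(x, lambda) = (1/2) x^T Q x + c^T x + lambda^T (A x - b)
Stationarity (grad_x L = 0): Q x + c + A^T lambda = 0.
Primal feasibility: A x = b.

This gives the KKT block system:
  [ Q   A^T ] [ x     ]   [-c ]
  [ A    0  ] [ lambda ] = [ b ]

Solving the linear system:
  x*      = (-2.322, 1.339, -3.661)
  lambda* = (2.5678, -31.5593)
  f(x*)   = 69.6102

x* = (-2.322, 1.339, -3.661), lambda* = (2.5678, -31.5593)


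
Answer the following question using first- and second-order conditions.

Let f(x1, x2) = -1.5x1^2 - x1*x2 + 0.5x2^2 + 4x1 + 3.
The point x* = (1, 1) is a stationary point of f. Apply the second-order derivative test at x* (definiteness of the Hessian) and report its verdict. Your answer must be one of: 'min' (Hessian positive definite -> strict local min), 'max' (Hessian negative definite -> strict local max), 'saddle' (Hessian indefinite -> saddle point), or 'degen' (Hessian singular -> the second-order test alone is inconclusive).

Compute the Hessian H = grad^2 f:
  H = [[-3, -1], [-1, 1]]
Verify stationarity: grad f(x*) = H x* + g = (0, 0).
Eigenvalues of H: -3.2361, 1.2361.
Eigenvalues have mixed signs, so H is indefinite -> x* is a saddle point.

saddle


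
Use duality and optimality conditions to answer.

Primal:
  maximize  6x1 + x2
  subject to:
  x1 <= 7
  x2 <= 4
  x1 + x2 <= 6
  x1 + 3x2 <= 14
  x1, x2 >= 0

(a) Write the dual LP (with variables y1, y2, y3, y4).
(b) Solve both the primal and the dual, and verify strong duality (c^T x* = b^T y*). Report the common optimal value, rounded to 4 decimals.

The standard primal-dual pair for 'max c^T x s.t. A x <= b, x >= 0' is:
  Dual:  min b^T y  s.t.  A^T y >= c,  y >= 0.

So the dual LP is:
  minimize  7y1 + 4y2 + 6y3 + 14y4
  subject to:
    y1 + y3 + y4 >= 6
    y2 + y3 + 3y4 >= 1
    y1, y2, y3, y4 >= 0

Solving the primal: x* = (6, 0).
  primal value c^T x* = 36.
Solving the dual: y* = (0, 0, 6, 0).
  dual value b^T y* = 36.
Strong duality: c^T x* = b^T y*. Confirmed.

36


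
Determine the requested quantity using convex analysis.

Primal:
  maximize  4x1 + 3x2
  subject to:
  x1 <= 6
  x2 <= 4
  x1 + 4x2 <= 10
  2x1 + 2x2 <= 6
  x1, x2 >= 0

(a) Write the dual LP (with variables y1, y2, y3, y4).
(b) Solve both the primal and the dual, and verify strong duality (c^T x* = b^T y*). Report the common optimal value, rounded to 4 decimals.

The standard primal-dual pair for 'max c^T x s.t. A x <= b, x >= 0' is:
  Dual:  min b^T y  s.t.  A^T y >= c,  y >= 0.

So the dual LP is:
  minimize  6y1 + 4y2 + 10y3 + 6y4
  subject to:
    y1 + y3 + 2y4 >= 4
    y2 + 4y3 + 2y4 >= 3
    y1, y2, y3, y4 >= 0

Solving the primal: x* = (3, 0).
  primal value c^T x* = 12.
Solving the dual: y* = (0, 0, 0, 2).
  dual value b^T y* = 12.
Strong duality: c^T x* = b^T y*. Confirmed.

12


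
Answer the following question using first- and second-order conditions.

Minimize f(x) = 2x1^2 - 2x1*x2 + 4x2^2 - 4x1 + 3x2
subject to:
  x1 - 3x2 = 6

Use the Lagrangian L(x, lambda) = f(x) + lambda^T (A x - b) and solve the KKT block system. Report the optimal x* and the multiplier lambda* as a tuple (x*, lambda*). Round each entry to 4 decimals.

Form the Lagrangian:
  L(x, lambda) = (1/2) x^T Q x + c^T x + lambda^T (A x - b)
Stationarity (grad_x L = 0): Q x + c + A^T lambda = 0.
Primal feasibility: A x = b.

This gives the KKT block system:
  [ Q   A^T ] [ x     ]   [-c ]
  [ A    0  ] [ lambda ] = [ b ]

Solving the linear system:
  x*      = (1.2188, -1.5938)
  lambda* = (-4.0625)
  f(x*)   = 7.3594

x* = (1.2188, -1.5938), lambda* = (-4.0625)


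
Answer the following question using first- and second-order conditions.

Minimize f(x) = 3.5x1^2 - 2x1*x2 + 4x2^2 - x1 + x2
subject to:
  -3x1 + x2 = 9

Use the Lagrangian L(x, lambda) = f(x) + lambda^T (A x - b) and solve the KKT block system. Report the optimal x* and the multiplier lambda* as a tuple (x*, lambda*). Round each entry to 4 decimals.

Form the Lagrangian:
  L(x, lambda) = (1/2) x^T Q x + c^T x + lambda^T (A x - b)
Stationarity (grad_x L = 0): Q x + c + A^T lambda = 0.
Primal feasibility: A x = b.

This gives the KKT block system:
  [ Q   A^T ] [ x     ]   [-c ]
  [ A    0  ] [ lambda ] = [ b ]

Solving the linear system:
  x*      = (-2.9851, 0.0448)
  lambda* = (-7.3284)
  f(x*)   = 34.4925

x* = (-2.9851, 0.0448), lambda* = (-7.3284)


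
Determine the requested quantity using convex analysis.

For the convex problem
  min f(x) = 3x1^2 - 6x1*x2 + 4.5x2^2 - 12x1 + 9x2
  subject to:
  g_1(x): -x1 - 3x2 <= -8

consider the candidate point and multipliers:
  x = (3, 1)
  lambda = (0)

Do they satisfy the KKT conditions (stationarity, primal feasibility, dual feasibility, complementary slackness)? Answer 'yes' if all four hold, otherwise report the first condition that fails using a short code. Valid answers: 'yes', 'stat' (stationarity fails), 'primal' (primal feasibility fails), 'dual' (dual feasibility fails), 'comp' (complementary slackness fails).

Gradient of f: grad f(x) = Q x + c = (0, 0)
Constraint values g_i(x) = a_i^T x - b_i:
  g_1((3, 1)) = 2
Stationarity residual: grad f(x) + sum_i lambda_i a_i = (0, 0)
  -> stationarity OK
Primal feasibility (all g_i <= 0): FAILS
Dual feasibility (all lambda_i >= 0): OK
Complementary slackness (lambda_i * g_i(x) = 0 for all i): OK

Verdict: the first failing condition is primal_feasibility -> primal.

primal


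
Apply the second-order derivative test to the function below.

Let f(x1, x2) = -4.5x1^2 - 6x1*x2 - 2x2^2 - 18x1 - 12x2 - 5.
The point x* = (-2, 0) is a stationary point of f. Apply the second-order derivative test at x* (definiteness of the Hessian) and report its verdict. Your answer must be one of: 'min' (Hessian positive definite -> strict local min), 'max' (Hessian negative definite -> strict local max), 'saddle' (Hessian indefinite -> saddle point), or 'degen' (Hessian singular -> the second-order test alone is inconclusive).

Compute the Hessian H = grad^2 f:
  H = [[-9, -6], [-6, -4]]
Verify stationarity: grad f(x*) = H x* + g = (0, 0).
Eigenvalues of H: -13, 0.
H has a zero eigenvalue (singular; negative semidefinite but not definite), so H is neither positive definite, negative definite, nor indefinite. The second-order test alone is inconclusive -> degen.
(Indeed, f is constant along the null direction of H through x*, so x* is not a strict local extremum.)

degen


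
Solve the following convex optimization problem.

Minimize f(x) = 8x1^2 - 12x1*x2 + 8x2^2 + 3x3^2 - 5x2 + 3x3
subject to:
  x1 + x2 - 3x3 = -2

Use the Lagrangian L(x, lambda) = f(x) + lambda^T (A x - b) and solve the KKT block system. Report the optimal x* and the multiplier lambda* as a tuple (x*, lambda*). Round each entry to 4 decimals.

Form the Lagrangian:
  L(x, lambda) = (1/2) x^T Q x + c^T x + lambda^T (A x - b)
Stationarity (grad_x L = 0): Q x + c + A^T lambda = 0.
Primal feasibility: A x = b.

This gives the KKT block system:
  [ Q   A^T ] [ x     ]   [-c ]
  [ A    0  ] [ lambda ] = [ b ]

Solving the linear system:
  x*      = (-0.058, 0.1205, 0.6875)
  lambda* = (2.375)
  f(x*)   = 3.1049

x* = (-0.058, 0.1205, 0.6875), lambda* = (2.375)


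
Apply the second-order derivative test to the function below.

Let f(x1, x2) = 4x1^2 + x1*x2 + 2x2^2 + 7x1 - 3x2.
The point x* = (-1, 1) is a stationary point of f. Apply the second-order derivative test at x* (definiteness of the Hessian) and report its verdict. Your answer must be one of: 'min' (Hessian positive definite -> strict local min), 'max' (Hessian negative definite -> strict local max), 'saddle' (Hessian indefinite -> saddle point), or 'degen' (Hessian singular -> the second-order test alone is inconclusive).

Compute the Hessian H = grad^2 f:
  H = [[8, 1], [1, 4]]
Verify stationarity: grad f(x*) = H x* + g = (0, 0).
Eigenvalues of H: 3.7639, 8.2361.
Both eigenvalues > 0, so H is positive definite -> x* is a strict local min.

min


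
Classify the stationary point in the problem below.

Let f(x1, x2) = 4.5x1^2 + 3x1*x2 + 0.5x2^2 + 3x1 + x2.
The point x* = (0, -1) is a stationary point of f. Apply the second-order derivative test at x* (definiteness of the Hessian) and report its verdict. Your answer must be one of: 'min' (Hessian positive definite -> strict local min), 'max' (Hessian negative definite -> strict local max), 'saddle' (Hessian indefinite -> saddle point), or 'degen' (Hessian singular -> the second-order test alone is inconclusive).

Compute the Hessian H = grad^2 f:
  H = [[9, 3], [3, 1]]
Verify stationarity: grad f(x*) = H x* + g = (0, 0).
Eigenvalues of H: 0, 10.
H has a zero eigenvalue (singular; positive semidefinite but not definite), so H is neither positive definite, negative definite, nor indefinite. The second-order test alone is inconclusive -> degen.
(Indeed, f is constant along the null direction of H through x*, so x* is not a strict local extremum.)

degen
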